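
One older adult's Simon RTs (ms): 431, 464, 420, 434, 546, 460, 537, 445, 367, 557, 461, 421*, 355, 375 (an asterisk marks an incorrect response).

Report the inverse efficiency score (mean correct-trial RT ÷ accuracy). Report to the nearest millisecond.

485 ms

Correct trials (n=13): 431, 464, 420, 434, 546, 460, 537, 445, 367, 557, 461, 355, 375
Mean correct RT = 5852/13 = 450.1538 ms
Proportion correct = 13/14
IES = 450.1538 / (13/14) = 484.781 ms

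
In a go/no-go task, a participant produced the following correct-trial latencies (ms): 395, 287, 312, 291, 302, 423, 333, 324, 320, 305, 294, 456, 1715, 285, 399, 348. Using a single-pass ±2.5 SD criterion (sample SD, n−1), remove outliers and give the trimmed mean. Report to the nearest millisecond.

n = 16, ΣRT = 6789, M = 424.312
Σ(x−M)² = 1818311.44; s = √(1818311.44/15) = 348.168
Cutoffs: 424.312 ± 2.5·348.168 → [-446.1, 1294.7]
Outside: 1715 → excluded.
Retained (n=15): Σ = 5074, mean = 5074/15 = 338.267

338 ms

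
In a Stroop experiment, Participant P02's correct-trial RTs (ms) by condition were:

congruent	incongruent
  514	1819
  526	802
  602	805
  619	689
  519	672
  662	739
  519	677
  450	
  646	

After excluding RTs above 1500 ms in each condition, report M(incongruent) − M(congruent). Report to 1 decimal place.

168.8 ms

incongruent: exclude 1819
M(congruent) = 5057/9 = 561.889
M(incongruent) = 4384/6 = 730.667
Difference = 730.667 − 561.889 = 168.778 ms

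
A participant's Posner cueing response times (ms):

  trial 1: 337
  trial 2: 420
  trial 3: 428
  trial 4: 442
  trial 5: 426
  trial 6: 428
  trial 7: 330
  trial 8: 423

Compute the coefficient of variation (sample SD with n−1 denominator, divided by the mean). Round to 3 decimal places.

0.109

n = 8, Σ = 3234, M = 404.2500
Σ(x−M)² = 13661.500; s = √(13661.500/7) = 44.1774
CV = 44.1774 / 404.2500 = 0.10928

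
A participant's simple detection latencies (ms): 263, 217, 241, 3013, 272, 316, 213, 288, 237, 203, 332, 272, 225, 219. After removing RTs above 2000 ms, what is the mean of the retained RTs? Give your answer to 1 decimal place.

Excluded: 3013
Retained (n=13): Σ = 3298
Mean = 3298/13 = 253.6923

253.7 ms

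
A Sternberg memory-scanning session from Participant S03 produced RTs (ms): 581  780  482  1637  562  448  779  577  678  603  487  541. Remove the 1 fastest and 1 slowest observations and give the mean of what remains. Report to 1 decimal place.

607.0 ms

Sorted: 448, 482, 487, 541, 562, 577, 581, 603, 678, 779, 780, 1637
Drop lowest 1 (448) and highest 1 (1637)
Remaining (n=10): Σ = 6070, mean = 6070/10 = 607.000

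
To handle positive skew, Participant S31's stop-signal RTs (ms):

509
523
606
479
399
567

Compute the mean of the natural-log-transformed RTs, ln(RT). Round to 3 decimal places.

6.233

ln(RT): 6.2324, 6.2596, 6.4069, 6.1717, 5.9890, 6.3404
Σ ln(RT) = 37.3999
Mean = 37.3999/6 = 6.23332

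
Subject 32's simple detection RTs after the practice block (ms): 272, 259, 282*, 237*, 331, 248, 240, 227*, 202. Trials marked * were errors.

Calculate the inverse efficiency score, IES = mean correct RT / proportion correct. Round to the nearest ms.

Correct trials (n=6): 272, 259, 331, 248, 240, 202
Mean correct RT = 1552/6 = 258.6667 ms
Proportion correct = 6/9
IES = 258.6667 / (6/9) = 388.000 ms

388 ms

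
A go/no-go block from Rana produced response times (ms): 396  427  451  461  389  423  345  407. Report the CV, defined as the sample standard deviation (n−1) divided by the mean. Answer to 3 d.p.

0.090

n = 8, Σ = 3299, M = 412.3750
Σ(x−M)² = 9565.875; s = √(9565.875/7) = 36.9669
CV = 36.9669 / 412.3750 = 0.08964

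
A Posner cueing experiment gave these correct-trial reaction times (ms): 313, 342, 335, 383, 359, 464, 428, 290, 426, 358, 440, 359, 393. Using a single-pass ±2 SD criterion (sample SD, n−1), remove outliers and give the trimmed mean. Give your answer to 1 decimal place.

376.2 ms

n = 13, ΣRT = 4890, M = 376.154
Σ(x−M)² = 32485.69; s = √(32485.69/12) = 52.030
Cutoffs: 376.154 ± 2·52.030 → [272.1, 480.2]
No RTs fall outside the cutoffs; all 13 retained. Mean = 4890/13 = 376.154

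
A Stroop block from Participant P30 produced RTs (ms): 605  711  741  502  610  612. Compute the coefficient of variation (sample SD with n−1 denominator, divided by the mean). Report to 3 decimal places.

0.136

n = 6, Σ = 3781, M = 630.1667
Σ(x−M)² = 36614.833; s = √(36614.833/5) = 85.5743
CV = 85.5743 / 630.1667 = 0.13580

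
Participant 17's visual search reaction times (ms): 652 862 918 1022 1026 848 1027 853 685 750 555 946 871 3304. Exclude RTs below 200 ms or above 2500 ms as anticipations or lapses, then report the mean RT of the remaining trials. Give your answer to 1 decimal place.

847.3 ms

Excluded: 3304
Retained (n=13): Σ = 11015
Mean = 11015/13 = 847.3077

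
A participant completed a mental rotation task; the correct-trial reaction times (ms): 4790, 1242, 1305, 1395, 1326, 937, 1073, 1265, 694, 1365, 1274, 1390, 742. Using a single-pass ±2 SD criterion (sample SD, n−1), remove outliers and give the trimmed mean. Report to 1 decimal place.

1167.3 ms

n = 13, ΣRT = 18798, M = 1446.000
Σ(x−M)² = 12792206.00; s = √(12792206.00/12) = 1032.481
Cutoffs: 1446.000 ± 2·1032.481 → [-619.0, 3511.0]
Outside: 4790 → excluded.
Retained (n=12): Σ = 14008, mean = 14008/12 = 1167.333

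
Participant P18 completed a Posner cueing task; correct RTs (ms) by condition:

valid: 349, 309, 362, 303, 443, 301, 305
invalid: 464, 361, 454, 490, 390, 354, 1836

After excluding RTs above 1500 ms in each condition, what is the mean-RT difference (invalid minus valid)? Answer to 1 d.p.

80.0 ms

invalid: exclude 1836
M(valid) = 2372/7 = 338.857
M(invalid) = 2513/6 = 418.833
Difference = 418.833 − 338.857 = 79.976 ms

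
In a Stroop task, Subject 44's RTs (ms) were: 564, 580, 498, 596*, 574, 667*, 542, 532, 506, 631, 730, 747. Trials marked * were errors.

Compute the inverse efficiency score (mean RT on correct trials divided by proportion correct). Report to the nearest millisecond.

Correct trials (n=10): 564, 580, 498, 574, 542, 532, 506, 631, 730, 747
Mean correct RT = 5904/10 = 590.4000 ms
Proportion correct = 10/12
IES = 590.4000 / (10/12) = 708.480 ms

708 ms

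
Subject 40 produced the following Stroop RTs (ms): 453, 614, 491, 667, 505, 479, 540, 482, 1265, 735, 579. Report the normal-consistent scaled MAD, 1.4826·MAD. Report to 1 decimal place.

Sorted: 453, 479, 482, 491, 505, 540, 579, 614, 667, 735, 1265 → median = 540
|x − 540| sorted: 0, 35, 39, 49, 58, 61, 74, 87, 127, 195, 725 → MAD = 61
Robust SD ≈ 1.4826 × 61 = 90.439

90.4 ms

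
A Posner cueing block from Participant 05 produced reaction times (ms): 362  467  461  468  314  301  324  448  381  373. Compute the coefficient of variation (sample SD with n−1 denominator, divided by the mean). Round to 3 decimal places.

n = 10, Σ = 3899, M = 389.9000
Σ(x−M)² = 39624.900; s = √(39624.900/9) = 66.3533
CV = 66.3533 / 389.9000 = 0.17018

0.170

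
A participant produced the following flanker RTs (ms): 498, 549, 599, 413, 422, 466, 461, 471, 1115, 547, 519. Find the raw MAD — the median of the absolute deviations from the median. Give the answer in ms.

49 ms

Sorted: 413, 422, 461, 466, 471, 498, 519, 547, 549, 599, 1115 → median = 498
|x − 498|: 0, 51, 101, 85, 76, 32, 37, 27, 617, 49, 21
Sorted deviations: 0, 21, 27, 32, 37, 49, 51, 76, 85, 101, 617 → MAD = 49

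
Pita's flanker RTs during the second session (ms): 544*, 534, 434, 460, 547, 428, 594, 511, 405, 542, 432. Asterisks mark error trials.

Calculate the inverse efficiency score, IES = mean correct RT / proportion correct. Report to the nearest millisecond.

Correct trials (n=10): 534, 434, 460, 547, 428, 594, 511, 405, 542, 432
Mean correct RT = 4887/10 = 488.7000 ms
Proportion correct = 10/11
IES = 488.7000 / (10/11) = 537.570 ms

538 ms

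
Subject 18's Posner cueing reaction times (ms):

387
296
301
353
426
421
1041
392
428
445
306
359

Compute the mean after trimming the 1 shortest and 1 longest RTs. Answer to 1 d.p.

Sorted: 296, 301, 306, 353, 359, 387, 392, 421, 426, 428, 445, 1041
Drop lowest 1 (296) and highest 1 (1041)
Remaining (n=10): Σ = 3818, mean = 3818/10 = 381.800

381.8 ms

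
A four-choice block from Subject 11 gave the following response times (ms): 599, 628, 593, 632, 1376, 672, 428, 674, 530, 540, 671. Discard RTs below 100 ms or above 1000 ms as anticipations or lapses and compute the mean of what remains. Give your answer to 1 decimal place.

596.7 ms

Excluded: 1376
Retained (n=10): Σ = 5967
Mean = 5967/10 = 596.7000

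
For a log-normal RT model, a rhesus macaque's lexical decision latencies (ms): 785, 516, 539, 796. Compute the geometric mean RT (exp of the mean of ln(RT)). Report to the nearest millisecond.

ln(RT): 6.6657, 6.2461, 6.2897, 6.6796
Mean ln(RT) = 25.8811/4 = 6.47028
Geometric mean = exp(6.47028) = 645.66 ms

646 ms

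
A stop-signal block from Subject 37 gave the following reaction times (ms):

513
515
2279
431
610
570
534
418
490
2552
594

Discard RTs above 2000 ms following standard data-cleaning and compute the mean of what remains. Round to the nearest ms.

519 ms

Excluded: 2279, 2552
Retained (n=9): Σ = 4675
Mean = 4675/9 = 519.4444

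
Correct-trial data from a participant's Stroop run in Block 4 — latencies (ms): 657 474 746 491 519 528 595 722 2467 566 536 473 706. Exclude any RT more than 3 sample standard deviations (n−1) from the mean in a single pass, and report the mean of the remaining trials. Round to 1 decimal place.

n = 13, ΣRT = 9480, M = 729.231
Σ(x−M)² = 3380174.31; s = √(3380174.31/12) = 530.736
Cutoffs: 729.231 ± 3·530.736 → [-863.0, 2321.4]
Outside: 2467 → excluded.
Retained (n=12): Σ = 7013, mean = 7013/12 = 584.417

584.4 ms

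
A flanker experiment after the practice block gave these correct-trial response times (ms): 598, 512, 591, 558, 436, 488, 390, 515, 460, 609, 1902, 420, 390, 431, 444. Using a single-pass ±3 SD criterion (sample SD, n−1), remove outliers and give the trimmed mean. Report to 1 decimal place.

n = 15, ΣRT = 8744, M = 582.933
Σ(x−M)² = 1940270.93; s = √(1940270.93/14) = 372.278
Cutoffs: 582.933 ± 3·372.278 → [-533.9, 1699.8]
Outside: 1902 → excluded.
Retained (n=14): Σ = 6842, mean = 6842/14 = 488.714

488.7 ms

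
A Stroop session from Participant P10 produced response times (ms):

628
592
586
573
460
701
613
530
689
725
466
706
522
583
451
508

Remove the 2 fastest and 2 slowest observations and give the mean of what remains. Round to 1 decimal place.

Sorted: 451, 460, 466, 508, 522, 530, 573, 583, 586, 592, 613, 628, 689, 701, 706, 725
Drop lowest 2 (451, 460) and highest 2 (706, 725)
Remaining (n=12): Σ = 6991, mean = 6991/12 = 582.583

582.6 ms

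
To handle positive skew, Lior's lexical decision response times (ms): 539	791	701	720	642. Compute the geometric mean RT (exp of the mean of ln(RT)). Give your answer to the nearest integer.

673 ms

ln(RT): 6.2897, 6.6733, 6.5525, 6.5793, 6.4646
Mean ln(RT) = 32.5594/5 = 6.51187
Geometric mean = exp(6.51187) = 673.09 ms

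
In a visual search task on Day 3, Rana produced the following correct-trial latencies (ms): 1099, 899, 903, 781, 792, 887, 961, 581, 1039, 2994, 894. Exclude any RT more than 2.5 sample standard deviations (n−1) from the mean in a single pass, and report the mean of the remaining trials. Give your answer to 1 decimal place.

883.6 ms

n = 11, ΣRT = 11830, M = 1075.455
Σ(x−M)² = 4236652.73; s = √(4236652.73/10) = 650.896
Cutoffs: 1075.455 ± 2.5·650.896 → [-551.8, 2702.7]
Outside: 2994 → excluded.
Retained (n=10): Σ = 8836, mean = 8836/10 = 883.600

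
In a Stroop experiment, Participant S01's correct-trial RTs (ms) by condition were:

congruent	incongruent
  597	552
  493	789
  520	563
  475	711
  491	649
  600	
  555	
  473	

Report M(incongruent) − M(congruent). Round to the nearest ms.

M(congruent) = 4204/8 = 525.500
M(incongruent) = 3264/5 = 652.800
Difference = 652.800 − 525.500 = 127.300 ms

127 ms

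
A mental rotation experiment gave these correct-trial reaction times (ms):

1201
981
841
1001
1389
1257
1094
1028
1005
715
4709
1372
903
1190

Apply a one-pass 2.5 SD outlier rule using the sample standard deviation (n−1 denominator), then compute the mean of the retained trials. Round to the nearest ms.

1075 ms

n = 14, ΣRT = 18686, M = 1334.714
Σ(x−M)² = 12746386.86; s = √(12746386.86/13) = 990.198
Cutoffs: 1334.714 ± 2.5·990.198 → [-1140.8, 3810.2]
Outside: 4709 → excluded.
Retained (n=13): Σ = 13977, mean = 13977/13 = 1075.154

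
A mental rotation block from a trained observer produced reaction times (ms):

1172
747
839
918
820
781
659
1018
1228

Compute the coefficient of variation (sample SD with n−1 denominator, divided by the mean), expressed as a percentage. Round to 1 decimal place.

21.3%

n = 9, Σ = 8182, M = 909.1111
Σ(x−M)² = 300840.889; s = √(300840.889/8) = 193.9204
CV = 193.9204 / 909.1111 = 0.21331 = 21.331%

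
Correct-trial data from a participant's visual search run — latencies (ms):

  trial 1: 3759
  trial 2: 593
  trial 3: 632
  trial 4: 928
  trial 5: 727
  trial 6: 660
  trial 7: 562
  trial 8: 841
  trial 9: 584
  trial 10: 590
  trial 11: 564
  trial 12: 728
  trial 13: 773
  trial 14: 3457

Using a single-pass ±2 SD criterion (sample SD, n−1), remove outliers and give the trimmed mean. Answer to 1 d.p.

681.8 ms

n = 14, ΣRT = 15398, M = 1099.857
Σ(x−M)² = 14879605.71; s = √(14879605.71/13) = 1069.853
Cutoffs: 1099.857 ± 2·1069.853 → [-1039.8, 3239.6]
Outside: 3457, 3759 → excluded.
Retained (n=12): Σ = 8182, mean = 8182/12 = 681.833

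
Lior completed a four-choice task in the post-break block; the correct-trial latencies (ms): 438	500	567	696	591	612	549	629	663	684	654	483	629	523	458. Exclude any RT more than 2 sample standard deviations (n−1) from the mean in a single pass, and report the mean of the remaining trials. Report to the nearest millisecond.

578 ms

n = 15, ΣRT = 8676, M = 578.400
Σ(x−M)² = 97781.60; s = √(97781.60/14) = 83.573
Cutoffs: 578.400 ± 2·83.573 → [411.3, 745.5]
No RTs fall outside the cutoffs; all 15 retained. Mean = 8676/15 = 578.400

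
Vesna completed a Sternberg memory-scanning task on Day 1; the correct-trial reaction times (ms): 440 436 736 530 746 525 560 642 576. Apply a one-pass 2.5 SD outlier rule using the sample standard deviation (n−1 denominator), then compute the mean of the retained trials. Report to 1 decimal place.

n = 9, ΣRT = 5191, M = 576.778
Σ(x−M)² = 101919.56; s = √(101919.56/8) = 112.871
Cutoffs: 576.778 ± 2.5·112.871 → [294.6, 859.0]
No RTs fall outside the cutoffs; all 9 retained. Mean = 5191/9 = 576.778

576.8 ms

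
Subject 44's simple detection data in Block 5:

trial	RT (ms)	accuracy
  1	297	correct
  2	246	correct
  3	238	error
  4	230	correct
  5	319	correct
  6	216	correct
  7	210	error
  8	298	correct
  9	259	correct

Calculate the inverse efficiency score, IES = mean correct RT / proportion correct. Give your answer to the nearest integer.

343 ms

Correct trials (n=7): 297, 246, 230, 319, 216, 298, 259
Mean correct RT = 1865/7 = 266.4286 ms
Proportion correct = 7/9
IES = 266.4286 / (7/9) = 342.551 ms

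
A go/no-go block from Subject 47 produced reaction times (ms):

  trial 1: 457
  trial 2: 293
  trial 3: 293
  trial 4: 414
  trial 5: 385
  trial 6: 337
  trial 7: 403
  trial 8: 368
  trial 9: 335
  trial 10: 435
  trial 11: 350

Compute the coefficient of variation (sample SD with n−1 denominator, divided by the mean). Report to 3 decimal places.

0.147

n = 11, Σ = 4070, M = 370.0000
Σ(x−M)² = 29620.000; s = √(29620.000/10) = 54.4243
CV = 54.4243 / 370.0000 = 0.14709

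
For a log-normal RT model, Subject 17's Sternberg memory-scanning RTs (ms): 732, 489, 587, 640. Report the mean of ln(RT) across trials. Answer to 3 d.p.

ln(RT): 6.5958, 6.1924, 6.3750, 6.4615
Σ ln(RT) = 25.6246
Mean = 25.6246/4 = 6.40616

6.406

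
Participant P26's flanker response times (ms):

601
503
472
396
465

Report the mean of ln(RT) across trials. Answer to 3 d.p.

6.180

ln(RT): 6.3986, 6.2206, 6.1570, 5.9814, 6.1420
Σ ln(RT) = 30.8996
Mean = 30.8996/5 = 6.17992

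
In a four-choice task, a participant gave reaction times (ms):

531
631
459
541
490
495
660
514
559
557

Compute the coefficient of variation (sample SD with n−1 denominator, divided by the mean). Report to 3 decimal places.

n = 10, Σ = 5437, M = 543.7000
Σ(x−M)² = 35038.100; s = √(35038.100/9) = 62.3949
CV = 62.3949 / 543.7000 = 0.11476

0.115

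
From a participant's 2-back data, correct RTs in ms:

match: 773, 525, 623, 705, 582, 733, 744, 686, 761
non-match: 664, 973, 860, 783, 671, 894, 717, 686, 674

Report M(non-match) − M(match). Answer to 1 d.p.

87.8 ms

M(match) = 6132/9 = 681.333
M(non-match) = 6922/9 = 769.111
Difference = 769.111 − 681.333 = 87.778 ms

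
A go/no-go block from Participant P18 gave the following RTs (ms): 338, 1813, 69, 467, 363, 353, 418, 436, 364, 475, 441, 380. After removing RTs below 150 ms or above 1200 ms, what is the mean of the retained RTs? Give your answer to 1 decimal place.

Excluded: 69, 1813
Retained (n=10): Σ = 4035
Mean = 4035/10 = 403.5000

403.5 ms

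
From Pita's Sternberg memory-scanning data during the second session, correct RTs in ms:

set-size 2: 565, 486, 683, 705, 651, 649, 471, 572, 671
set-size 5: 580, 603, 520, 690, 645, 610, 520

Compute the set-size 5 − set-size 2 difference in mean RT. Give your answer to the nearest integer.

-10 ms

M(set-size 2) = 5453/9 = 605.889
M(set-size 5) = 4168/7 = 595.429
Difference = 595.429 − 605.889 = -10.460 ms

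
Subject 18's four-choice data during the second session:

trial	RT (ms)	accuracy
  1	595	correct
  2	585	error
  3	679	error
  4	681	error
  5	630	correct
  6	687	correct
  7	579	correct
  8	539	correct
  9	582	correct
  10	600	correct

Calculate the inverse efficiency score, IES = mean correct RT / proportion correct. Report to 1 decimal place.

Correct trials (n=7): 595, 630, 687, 579, 539, 582, 600
Mean correct RT = 4212/7 = 601.7143 ms
Proportion correct = 7/10
IES = 601.7143 / (7/10) = 859.592 ms

859.6 ms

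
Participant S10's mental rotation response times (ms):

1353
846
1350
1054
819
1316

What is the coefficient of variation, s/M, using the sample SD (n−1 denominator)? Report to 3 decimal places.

0.224

n = 6, Σ = 6738, M = 1123.0000
Σ(x−M)² = 315584.000; s = √(315584.000/5) = 251.2306
CV = 251.2306 / 1123.0000 = 0.22371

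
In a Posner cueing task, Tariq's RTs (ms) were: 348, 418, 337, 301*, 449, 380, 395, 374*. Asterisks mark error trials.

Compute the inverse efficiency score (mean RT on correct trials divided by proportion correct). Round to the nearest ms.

517 ms

Correct trials (n=6): 348, 418, 337, 449, 380, 395
Mean correct RT = 2327/6 = 387.8333 ms
Proportion correct = 6/8
IES = 387.8333 / (6/8) = 517.111 ms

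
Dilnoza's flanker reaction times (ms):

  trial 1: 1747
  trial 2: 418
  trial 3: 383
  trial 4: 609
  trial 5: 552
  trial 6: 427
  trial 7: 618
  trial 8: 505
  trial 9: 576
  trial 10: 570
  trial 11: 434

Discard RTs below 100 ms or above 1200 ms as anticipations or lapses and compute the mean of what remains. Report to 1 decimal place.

Excluded: 1747
Retained (n=10): Σ = 5092
Mean = 5092/10 = 509.2000

509.2 ms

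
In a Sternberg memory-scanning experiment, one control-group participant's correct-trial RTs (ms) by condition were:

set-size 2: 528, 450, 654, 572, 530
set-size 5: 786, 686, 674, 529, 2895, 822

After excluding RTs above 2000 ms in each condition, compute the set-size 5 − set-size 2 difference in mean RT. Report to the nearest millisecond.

153 ms

set-size 5: exclude 2895
M(set-size 2) = 2734/5 = 546.800
M(set-size 5) = 3497/5 = 699.400
Difference = 699.400 − 546.800 = 152.600 ms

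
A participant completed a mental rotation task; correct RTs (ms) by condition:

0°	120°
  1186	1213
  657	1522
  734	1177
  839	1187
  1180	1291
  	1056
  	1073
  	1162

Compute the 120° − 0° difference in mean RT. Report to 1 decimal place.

M(0°) = 4596/5 = 919.200
M(120°) = 9681/8 = 1210.125
Difference = 1210.125 − 919.200 = 290.925 ms

290.9 ms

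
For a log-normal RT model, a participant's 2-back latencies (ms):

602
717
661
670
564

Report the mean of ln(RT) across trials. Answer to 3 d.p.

ln(RT): 6.4003, 6.5751, 6.4938, 6.5073, 6.3351
Σ ln(RT) = 32.3114
Mean = 32.3114/5 = 6.46228

6.462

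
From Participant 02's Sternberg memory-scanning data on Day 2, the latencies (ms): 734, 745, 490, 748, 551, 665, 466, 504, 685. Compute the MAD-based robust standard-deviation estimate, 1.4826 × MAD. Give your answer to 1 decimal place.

Sorted: 466, 490, 504, 551, 665, 685, 734, 745, 748 → median = 665
|x − 665| sorted: 0, 20, 69, 80, 83, 114, 161, 175, 199 → MAD = 83
Robust SD ≈ 1.4826 × 83 = 123.056

123.1 ms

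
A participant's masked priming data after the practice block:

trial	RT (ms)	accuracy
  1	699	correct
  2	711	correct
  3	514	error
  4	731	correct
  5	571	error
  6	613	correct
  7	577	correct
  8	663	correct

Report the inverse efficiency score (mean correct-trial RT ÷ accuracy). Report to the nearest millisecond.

Correct trials (n=6): 699, 711, 731, 613, 577, 663
Mean correct RT = 3994/6 = 665.6667 ms
Proportion correct = 6/8
IES = 665.6667 / (6/8) = 887.556 ms

888 ms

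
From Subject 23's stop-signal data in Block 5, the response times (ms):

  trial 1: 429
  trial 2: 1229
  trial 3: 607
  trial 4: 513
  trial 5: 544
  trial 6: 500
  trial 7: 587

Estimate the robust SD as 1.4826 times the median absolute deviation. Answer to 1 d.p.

Sorted: 429, 500, 513, 544, 587, 607, 1229 → median = 544
|x − 544| sorted: 0, 31, 43, 44, 63, 115, 685 → MAD = 44
Robust SD ≈ 1.4826 × 44 = 65.234

65.2 ms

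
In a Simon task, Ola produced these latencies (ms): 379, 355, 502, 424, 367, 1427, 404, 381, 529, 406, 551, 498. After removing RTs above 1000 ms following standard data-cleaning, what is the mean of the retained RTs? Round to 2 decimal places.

436.00 ms

Excluded: 1427
Retained (n=11): Σ = 4796
Mean = 4796/11 = 436.0000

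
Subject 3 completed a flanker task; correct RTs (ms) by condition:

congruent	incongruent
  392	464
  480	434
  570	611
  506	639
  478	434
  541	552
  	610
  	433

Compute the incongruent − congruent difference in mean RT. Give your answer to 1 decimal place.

27.6 ms

M(congruent) = 2967/6 = 494.500
M(incongruent) = 4177/8 = 522.125
Difference = 522.125 − 494.500 = 27.625 ms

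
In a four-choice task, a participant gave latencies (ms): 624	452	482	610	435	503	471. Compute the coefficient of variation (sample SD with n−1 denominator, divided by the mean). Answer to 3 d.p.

n = 7, Σ = 3577, M = 511.0000
Σ(x−M)² = 34332.000; s = √(34332.000/6) = 75.6439
CV = 75.6439 / 511.0000 = 0.14803

0.148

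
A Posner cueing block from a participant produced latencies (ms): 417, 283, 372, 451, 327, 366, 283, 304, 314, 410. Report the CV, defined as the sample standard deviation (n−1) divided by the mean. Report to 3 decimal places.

0.169

n = 10, Σ = 3527, M = 352.7000
Σ(x−M)² = 31876.100; s = √(31876.100/9) = 59.5129
CV = 59.5129 / 352.7000 = 0.16874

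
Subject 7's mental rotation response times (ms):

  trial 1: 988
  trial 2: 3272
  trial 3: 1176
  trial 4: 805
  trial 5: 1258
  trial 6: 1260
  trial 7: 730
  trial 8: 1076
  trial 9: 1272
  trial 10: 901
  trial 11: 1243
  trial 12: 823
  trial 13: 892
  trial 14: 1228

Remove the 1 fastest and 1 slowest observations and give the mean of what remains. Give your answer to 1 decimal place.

Sorted: 730, 805, 823, 892, 901, 988, 1076, 1176, 1228, 1243, 1258, 1260, 1272, 3272
Drop lowest 1 (730) and highest 1 (3272)
Remaining (n=12): Σ = 12922, mean = 12922/12 = 1076.833

1076.8 ms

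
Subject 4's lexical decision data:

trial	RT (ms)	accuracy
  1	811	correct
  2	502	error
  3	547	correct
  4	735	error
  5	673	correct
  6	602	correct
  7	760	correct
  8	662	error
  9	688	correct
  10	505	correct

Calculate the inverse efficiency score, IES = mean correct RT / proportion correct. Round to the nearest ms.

Correct trials (n=7): 811, 547, 673, 602, 760, 688, 505
Mean correct RT = 4586/7 = 655.1429 ms
Proportion correct = 7/10
IES = 655.1429 / (7/10) = 935.918 ms

936 ms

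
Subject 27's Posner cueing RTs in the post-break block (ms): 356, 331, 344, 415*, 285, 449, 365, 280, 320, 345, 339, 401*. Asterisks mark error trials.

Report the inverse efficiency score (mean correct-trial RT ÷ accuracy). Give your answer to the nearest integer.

410 ms

Correct trials (n=10): 356, 331, 344, 285, 449, 365, 280, 320, 345, 339
Mean correct RT = 3414/10 = 341.4000 ms
Proportion correct = 10/12
IES = 341.4000 / (10/12) = 409.680 ms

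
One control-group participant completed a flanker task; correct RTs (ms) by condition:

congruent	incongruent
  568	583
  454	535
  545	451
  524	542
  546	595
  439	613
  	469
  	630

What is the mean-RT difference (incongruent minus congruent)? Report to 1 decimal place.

M(congruent) = 3076/6 = 512.667
M(incongruent) = 4418/8 = 552.250
Difference = 552.250 − 512.667 = 39.583 ms

39.6 ms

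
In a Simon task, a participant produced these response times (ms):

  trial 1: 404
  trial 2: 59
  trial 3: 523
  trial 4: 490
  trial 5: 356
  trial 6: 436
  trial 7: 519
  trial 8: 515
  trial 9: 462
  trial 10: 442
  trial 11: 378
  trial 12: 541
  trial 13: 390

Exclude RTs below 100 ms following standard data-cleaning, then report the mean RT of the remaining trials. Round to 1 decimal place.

454.7 ms

Excluded: 59
Retained (n=12): Σ = 5456
Mean = 5456/12 = 454.6667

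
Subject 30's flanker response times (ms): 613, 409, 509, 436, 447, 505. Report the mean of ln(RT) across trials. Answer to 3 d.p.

6.178

ln(RT): 6.4184, 6.0137, 6.2324, 6.0776, 6.1026, 6.2246
Σ ln(RT) = 37.0693
Mean = 37.0693/6 = 6.17821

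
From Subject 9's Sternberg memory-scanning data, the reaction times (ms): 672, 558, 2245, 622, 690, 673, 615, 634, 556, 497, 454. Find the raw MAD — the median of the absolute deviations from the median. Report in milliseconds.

64 ms

Sorted: 454, 497, 556, 558, 615, 622, 634, 672, 673, 690, 2245 → median = 622
|x − 622|: 50, 64, 1623, 0, 68, 51, 7, 12, 66, 125, 168
Sorted deviations: 0, 7, 12, 50, 51, 64, 66, 68, 125, 168, 1623 → MAD = 64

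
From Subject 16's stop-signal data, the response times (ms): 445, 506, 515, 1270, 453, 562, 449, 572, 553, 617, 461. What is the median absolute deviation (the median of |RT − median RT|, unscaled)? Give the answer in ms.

57 ms

Sorted: 445, 449, 453, 461, 506, 515, 553, 562, 572, 617, 1270 → median = 515
|x − 515|: 70, 9, 0, 755, 62, 47, 66, 57, 38, 102, 54
Sorted deviations: 0, 9, 38, 47, 54, 57, 62, 66, 70, 102, 755 → MAD = 57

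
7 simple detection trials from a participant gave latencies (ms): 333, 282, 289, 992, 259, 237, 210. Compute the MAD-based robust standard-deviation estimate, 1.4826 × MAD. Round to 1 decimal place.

Sorted: 210, 237, 259, 282, 289, 333, 992 → median = 282
|x − 282| sorted: 0, 7, 23, 45, 51, 72, 710 → MAD = 45
Robust SD ≈ 1.4826 × 45 = 66.717

66.7 ms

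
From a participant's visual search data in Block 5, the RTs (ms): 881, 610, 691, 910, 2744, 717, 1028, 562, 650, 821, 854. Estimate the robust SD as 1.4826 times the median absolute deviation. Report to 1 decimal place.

192.7 ms

Sorted: 562, 610, 650, 691, 717, 821, 854, 881, 910, 1028, 2744 → median = 821
|x − 821| sorted: 0, 33, 60, 89, 104, 130, 171, 207, 211, 259, 1923 → MAD = 130
Robust SD ≈ 1.4826 × 130 = 192.738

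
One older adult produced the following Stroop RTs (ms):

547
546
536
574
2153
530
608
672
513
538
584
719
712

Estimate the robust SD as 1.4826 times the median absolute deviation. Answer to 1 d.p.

Sorted: 513, 530, 536, 538, 546, 547, 574, 584, 608, 672, 712, 719, 2153 → median = 574
|x − 574| sorted: 0, 10, 27, 28, 34, 36, 38, 44, 61, 98, 138, 145, 1579 → MAD = 38
Robust SD ≈ 1.4826 × 38 = 56.339

56.3 ms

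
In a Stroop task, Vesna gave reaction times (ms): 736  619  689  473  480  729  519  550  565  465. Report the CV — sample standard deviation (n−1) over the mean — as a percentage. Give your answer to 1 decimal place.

n = 10, Σ = 5825, M = 582.5000
Σ(x−M)² = 99396.500; s = √(99396.500/9) = 105.0907
CV = 105.0907 / 582.5000 = 0.18041 = 18.041%

18.0%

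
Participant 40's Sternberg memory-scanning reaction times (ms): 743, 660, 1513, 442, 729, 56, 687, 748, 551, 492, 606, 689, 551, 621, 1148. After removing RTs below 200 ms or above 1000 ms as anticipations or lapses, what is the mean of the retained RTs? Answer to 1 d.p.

626.6 ms

Excluded: 56, 1148, 1513
Retained (n=12): Σ = 7519
Mean = 7519/12 = 626.5833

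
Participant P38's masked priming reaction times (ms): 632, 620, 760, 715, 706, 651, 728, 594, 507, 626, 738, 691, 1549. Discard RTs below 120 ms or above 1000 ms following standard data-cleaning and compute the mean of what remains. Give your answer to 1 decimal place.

664.0 ms

Excluded: 1549
Retained (n=12): Σ = 7968
Mean = 7968/12 = 664.0000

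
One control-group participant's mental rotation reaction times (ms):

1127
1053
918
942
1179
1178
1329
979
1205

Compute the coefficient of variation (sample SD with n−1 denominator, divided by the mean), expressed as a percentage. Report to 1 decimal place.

n = 9, Σ = 9910, M = 1101.1111
Σ(x−M)² = 151446.889; s = √(151446.889/8) = 137.5895
CV = 137.5895 / 1101.1111 = 0.12496 = 12.496%

12.5%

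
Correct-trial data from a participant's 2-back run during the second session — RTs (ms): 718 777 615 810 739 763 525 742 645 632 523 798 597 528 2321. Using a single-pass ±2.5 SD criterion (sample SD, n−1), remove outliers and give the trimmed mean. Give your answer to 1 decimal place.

672.3 ms

n = 15, ΣRT = 11733, M = 782.200
Σ(x−M)² = 2678520.40; s = √(2678520.40/14) = 437.405
Cutoffs: 782.200 ± 2.5·437.405 → [-311.3, 1875.7]
Outside: 2321 → excluded.
Retained (n=14): Σ = 9412, mean = 9412/14 = 672.286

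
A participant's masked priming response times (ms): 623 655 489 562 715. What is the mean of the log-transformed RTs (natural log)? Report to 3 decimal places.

6.403

ln(RT): 6.4345, 6.4846, 6.1924, 6.3315, 6.5723
Σ ln(RT) = 32.0153
Mean = 32.0153/5 = 6.40307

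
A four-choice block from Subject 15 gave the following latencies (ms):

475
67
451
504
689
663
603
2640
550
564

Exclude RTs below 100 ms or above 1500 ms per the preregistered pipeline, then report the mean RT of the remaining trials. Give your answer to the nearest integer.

562 ms

Excluded: 67, 2640
Retained (n=8): Σ = 4499
Mean = 4499/8 = 562.3750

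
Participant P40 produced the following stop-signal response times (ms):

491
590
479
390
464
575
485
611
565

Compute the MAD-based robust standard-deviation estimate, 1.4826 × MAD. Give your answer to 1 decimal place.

109.7 ms

Sorted: 390, 464, 479, 485, 491, 565, 575, 590, 611 → median = 491
|x − 491| sorted: 0, 6, 12, 27, 74, 84, 99, 101, 120 → MAD = 74
Robust SD ≈ 1.4826 × 74 = 109.712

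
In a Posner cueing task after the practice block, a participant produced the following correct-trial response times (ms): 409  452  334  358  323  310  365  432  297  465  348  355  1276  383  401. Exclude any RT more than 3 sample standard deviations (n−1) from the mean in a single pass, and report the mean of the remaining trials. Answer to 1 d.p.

n = 15, ΣRT = 6508, M = 433.867
Σ(x−M)² = 795207.73; s = √(795207.73/14) = 238.329
Cutoffs: 433.867 ± 3·238.329 → [-281.1, 1148.9]
Outside: 1276 → excluded.
Retained (n=14): Σ = 5232, mean = 5232/14 = 373.714

373.7 ms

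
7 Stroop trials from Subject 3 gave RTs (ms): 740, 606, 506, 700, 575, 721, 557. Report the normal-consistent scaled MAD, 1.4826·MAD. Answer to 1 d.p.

Sorted: 506, 557, 575, 606, 700, 721, 740 → median = 606
|x − 606| sorted: 0, 31, 49, 94, 100, 115, 134 → MAD = 94
Robust SD ≈ 1.4826 × 94 = 139.364

139.4 ms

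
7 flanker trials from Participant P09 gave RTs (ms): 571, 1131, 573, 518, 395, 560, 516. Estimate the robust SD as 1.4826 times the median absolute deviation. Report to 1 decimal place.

62.3 ms

Sorted: 395, 516, 518, 560, 571, 573, 1131 → median = 560
|x − 560| sorted: 0, 11, 13, 42, 44, 165, 571 → MAD = 42
Robust SD ≈ 1.4826 × 42 = 62.269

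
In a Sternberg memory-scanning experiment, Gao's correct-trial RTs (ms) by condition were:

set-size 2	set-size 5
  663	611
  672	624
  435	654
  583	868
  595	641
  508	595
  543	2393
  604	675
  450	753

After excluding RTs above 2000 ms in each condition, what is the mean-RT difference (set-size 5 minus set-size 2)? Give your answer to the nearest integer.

116 ms

set-size 5: exclude 2393
M(set-size 2) = 5053/9 = 561.444
M(set-size 5) = 5421/8 = 677.625
Difference = 677.625 − 561.444 = 116.181 ms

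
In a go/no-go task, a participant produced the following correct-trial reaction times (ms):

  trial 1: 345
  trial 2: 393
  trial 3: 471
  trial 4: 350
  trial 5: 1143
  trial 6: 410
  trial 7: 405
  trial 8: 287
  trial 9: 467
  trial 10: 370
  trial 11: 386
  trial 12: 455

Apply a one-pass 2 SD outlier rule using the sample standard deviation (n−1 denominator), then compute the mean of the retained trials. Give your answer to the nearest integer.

394 ms

n = 12, ΣRT = 5482, M = 456.833
Σ(x−M)² = 545407.67; s = √(545407.67/11) = 222.671
Cutoffs: 456.833 ± 2·222.671 → [11.5, 902.2]
Outside: 1143 → excluded.
Retained (n=11): Σ = 4339, mean = 4339/11 = 394.455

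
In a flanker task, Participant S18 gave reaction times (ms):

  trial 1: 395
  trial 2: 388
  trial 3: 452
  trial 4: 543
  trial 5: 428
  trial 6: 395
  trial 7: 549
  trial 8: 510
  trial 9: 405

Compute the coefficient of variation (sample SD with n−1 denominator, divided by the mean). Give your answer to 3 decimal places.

n = 9, Σ = 4065, M = 451.6667
Σ(x−M)² = 34432.000; s = √(34432.000/8) = 65.6049
CV = 65.6049 / 451.6667 = 0.14525

0.145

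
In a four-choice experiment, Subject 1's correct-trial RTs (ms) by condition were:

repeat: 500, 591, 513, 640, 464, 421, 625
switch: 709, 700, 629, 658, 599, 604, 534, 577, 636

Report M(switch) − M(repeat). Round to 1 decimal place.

91.0 ms

M(repeat) = 3754/7 = 536.286
M(switch) = 5646/9 = 627.333
Difference = 627.333 − 536.286 = 91.048 ms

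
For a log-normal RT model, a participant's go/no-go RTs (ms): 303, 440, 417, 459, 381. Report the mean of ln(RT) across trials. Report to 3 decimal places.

ln(RT): 5.7137, 6.0868, 6.0331, 6.1291, 5.9428
Σ ln(RT) = 29.9054
Mean = 29.9054/5 = 5.98109

5.981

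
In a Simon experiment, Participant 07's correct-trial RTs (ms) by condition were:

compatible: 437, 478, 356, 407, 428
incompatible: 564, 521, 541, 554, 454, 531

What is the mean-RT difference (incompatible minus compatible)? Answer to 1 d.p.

106.3 ms

M(compatible) = 2106/5 = 421.200
M(incompatible) = 3165/6 = 527.500
Difference = 527.500 − 421.200 = 106.300 ms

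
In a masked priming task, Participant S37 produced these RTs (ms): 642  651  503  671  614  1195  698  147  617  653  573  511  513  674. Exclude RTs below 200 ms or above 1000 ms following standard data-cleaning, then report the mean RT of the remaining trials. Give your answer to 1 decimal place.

Excluded: 147, 1195
Retained (n=12): Σ = 7320
Mean = 7320/12 = 610.0000

610.0 ms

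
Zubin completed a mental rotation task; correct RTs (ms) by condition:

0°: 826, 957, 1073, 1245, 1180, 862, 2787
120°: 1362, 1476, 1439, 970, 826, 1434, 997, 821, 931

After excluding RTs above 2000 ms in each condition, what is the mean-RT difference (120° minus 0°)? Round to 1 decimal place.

0°: exclude 2787
M(0°) = 6143/6 = 1023.833
M(120°) = 10256/9 = 1139.556
Difference = 1139.556 − 1023.833 = 115.722 ms

115.7 ms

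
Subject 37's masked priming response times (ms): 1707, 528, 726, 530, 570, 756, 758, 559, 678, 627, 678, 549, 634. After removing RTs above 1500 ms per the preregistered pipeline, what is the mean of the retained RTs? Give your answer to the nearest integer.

Excluded: 1707
Retained (n=12): Σ = 7593
Mean = 7593/12 = 632.7500

633 ms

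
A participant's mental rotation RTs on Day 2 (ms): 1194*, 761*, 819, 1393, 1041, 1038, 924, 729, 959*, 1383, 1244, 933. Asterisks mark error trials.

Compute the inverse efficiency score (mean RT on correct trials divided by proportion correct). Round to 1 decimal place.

1408.0 ms

Correct trials (n=9): 819, 1393, 1041, 1038, 924, 729, 1383, 1244, 933
Mean correct RT = 9504/9 = 1056.0000 ms
Proportion correct = 9/12
IES = 1056.0000 / (9/12) = 1408.000 ms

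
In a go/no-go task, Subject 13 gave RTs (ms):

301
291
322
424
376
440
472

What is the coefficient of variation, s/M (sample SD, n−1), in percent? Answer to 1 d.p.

19.3%

n = 7, Σ = 2626, M = 375.1429
Σ(x−M)² = 31376.857; s = √(31376.857/6) = 72.3151
CV = 72.3151 / 375.1429 = 0.19277 = 19.277%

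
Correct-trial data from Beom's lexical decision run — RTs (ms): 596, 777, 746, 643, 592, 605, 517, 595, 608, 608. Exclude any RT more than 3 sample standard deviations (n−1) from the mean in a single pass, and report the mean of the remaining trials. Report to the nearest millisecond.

n = 10, ΣRT = 6287, M = 628.700
Σ(x−M)² = 53404.10; s = √(53404.10/9) = 77.031
Cutoffs: 628.700 ± 3·77.031 → [397.6, 859.8]
No RTs fall outside the cutoffs; all 10 retained. Mean = 6287/10 = 628.700

629 ms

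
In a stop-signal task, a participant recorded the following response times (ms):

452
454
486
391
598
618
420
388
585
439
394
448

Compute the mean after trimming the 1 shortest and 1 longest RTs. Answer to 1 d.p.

466.7 ms

Sorted: 388, 391, 394, 420, 439, 448, 452, 454, 486, 585, 598, 618
Drop lowest 1 (388) and highest 1 (618)
Remaining (n=10): Σ = 4667, mean = 4667/10 = 466.700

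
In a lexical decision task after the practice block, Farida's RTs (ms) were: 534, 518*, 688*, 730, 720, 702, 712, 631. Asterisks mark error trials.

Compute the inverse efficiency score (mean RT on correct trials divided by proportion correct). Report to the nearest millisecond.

Correct trials (n=6): 534, 730, 720, 702, 712, 631
Mean correct RT = 4029/6 = 671.5000 ms
Proportion correct = 6/8
IES = 671.5000 / (6/8) = 895.333 ms

895 ms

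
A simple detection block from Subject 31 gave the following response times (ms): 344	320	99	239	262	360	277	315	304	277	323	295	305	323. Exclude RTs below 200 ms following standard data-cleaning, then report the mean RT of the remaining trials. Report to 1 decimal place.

303.4 ms

Excluded: 99
Retained (n=13): Σ = 3944
Mean = 3944/13 = 303.3846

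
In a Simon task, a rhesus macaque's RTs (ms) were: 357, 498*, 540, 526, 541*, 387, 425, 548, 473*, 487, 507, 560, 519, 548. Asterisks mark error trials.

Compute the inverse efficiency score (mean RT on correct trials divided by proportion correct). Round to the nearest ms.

625 ms

Correct trials (n=11): 357, 540, 526, 387, 425, 548, 487, 507, 560, 519, 548
Mean correct RT = 5404/11 = 491.2727 ms
Proportion correct = 11/14
IES = 491.2727 / (11/14) = 625.256 ms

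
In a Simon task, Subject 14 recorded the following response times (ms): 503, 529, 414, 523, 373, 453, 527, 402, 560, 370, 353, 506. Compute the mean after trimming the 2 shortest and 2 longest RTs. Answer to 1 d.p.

462.6 ms

Sorted: 353, 370, 373, 402, 414, 453, 503, 506, 523, 527, 529, 560
Drop lowest 2 (353, 370) and highest 2 (529, 560)
Remaining (n=8): Σ = 3701, mean = 3701/8 = 462.625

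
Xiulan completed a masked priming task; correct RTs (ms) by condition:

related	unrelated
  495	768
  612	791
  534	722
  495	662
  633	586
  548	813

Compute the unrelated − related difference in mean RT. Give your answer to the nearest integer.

M(related) = 3317/6 = 552.833
M(unrelated) = 4342/6 = 723.667
Difference = 723.667 − 552.833 = 170.833 ms

171 ms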